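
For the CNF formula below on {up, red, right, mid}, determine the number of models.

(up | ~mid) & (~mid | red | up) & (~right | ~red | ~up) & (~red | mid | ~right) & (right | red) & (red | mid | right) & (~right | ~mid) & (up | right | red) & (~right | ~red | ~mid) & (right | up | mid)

4

There are 2^4 = 16 truth assignments over (up, red, right, mid).
Check each against the 10 clauses (columns in the order up, red, right, mid):
  F F F F  ✗ fails (right | red)
  F F F T  ✗ fails (up | ~mid)
  F F T F  ✓ satisfies all
  F F T T  ✗ fails (up | ~mid)
  F T F F  ✗ fails (right | up | mid)
  F T F T  ✗ fails (up | ~mid)
  F T T F  ✗ fails (~red | mid | ~right)
  F T T T  ✗ fails (up | ~mid)
  T F F F  ✗ fails (right | red)
  T F F T  ✗ fails (right | red)
  T F T F  ✓ satisfies all
  T F T T  ✗ fails (~right | ~mid)
  T T F F  ✓ satisfies all
  T T F T  ✓ satisfies all
  T T T F  ✗ fails (~right | ~red | ~up)
  T T T T  ✗ fails (~right | ~red | ~up)
4 of the 16 rows are models.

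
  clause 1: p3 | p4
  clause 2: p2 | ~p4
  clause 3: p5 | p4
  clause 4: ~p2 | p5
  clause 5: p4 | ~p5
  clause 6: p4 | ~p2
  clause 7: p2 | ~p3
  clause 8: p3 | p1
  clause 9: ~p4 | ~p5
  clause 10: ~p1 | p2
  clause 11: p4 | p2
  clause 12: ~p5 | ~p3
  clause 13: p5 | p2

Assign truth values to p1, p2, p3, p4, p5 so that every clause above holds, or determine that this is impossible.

Suppose p3 = 1.
The clause (p2) is unit, so p2 = 1.
The clause (p5) is unit, so p5 = 1.
Now (~p5) is unsatisfied and unit — conflict.
That branch fails; take p3 = 0 instead.
The clause (p4) is unit, so p4 = 1.
The clause (p2) is unit, so p2 = 1.
The clause (p5) is unit, so p5 = 1.
Now (~p5) is unsatisfied and unit — conflict.
Either choice for p3 ends in contradiction.

UNSATISFIABLE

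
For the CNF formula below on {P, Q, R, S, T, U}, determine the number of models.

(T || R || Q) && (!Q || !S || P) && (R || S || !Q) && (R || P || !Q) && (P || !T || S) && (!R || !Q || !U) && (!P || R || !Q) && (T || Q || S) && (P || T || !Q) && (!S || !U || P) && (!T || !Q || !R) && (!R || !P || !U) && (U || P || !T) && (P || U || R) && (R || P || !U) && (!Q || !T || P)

There are 2^6 = 64 truth assignments over (P, Q, R, S, T, U).
Split on P. With P = true, the clauses containing P are satisfied and !P drops from the rest; 9 of the 2^5 = 32 assignments to the other variables satisfy what remains.
With P = false, by the same count on the reduced clause set, 1 assignment works.
(One model: P=F, Q=F, R=T, S=T, T=F, U=F.)
Total: 9 + 1 = 10.

10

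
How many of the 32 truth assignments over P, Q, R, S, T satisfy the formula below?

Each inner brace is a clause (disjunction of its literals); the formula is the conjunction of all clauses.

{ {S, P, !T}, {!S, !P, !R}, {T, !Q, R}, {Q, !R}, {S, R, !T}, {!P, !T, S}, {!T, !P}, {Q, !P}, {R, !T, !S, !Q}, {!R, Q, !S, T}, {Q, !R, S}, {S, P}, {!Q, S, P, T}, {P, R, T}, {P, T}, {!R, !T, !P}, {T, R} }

3

There are 2^5 = 32 truth assignments over (P, Q, R, S, T).
Split on P. With P = true, the clauses containing P are satisfied and !P drops from the rest; 1 of the 2^4 = 16 assignments to the other variables satisfy what remains.
With P = false, by the same count on the reduced clause set, 2 assignments work.
(One model: P=F, Q=F, R=F, S=T, T=T.)
Total: 1 + 2 = 3.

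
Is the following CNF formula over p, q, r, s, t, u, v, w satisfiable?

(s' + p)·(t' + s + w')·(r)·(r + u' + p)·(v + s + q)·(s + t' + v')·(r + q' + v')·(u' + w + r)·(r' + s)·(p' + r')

Unsatisfiable

(r) alone gives r = 1.
(s) alone gives s = 1.
(p) alone gives p = 1.
That conflicts with the unit clause (p').
No assignment satisfies every clause.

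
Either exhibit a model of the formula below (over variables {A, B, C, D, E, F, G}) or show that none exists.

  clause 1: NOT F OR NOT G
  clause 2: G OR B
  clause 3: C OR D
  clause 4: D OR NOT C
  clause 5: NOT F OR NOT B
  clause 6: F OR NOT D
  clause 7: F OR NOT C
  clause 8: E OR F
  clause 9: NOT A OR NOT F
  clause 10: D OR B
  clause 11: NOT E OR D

UNSATISFIABLE

Case F = false:
Unit clause (NOT D) forces D = false.
Unit clause (C) forces C = true.
But (NOT C) is also a unit clause — contradiction.
Undo F and try F = true.
Unit clause (NOT G) forces G = false.
Unit clause (B) forces B = true.
But (NOT B) is also a unit clause — contradiction.
Both values of F lead to a conflict.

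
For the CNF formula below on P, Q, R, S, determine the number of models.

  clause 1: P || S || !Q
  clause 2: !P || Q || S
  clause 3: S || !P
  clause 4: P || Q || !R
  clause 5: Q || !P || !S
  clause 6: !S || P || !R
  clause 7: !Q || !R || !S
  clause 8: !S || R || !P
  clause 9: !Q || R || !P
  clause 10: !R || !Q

3

There are 2^4 = 16 truth assignments over (P, Q, R, S).
Check each against the 10 clauses (columns in the order P, Q, R, S):
  F F F F  ✓ satisfies all
  F F F T  ✓ satisfies all
  F F T F  ✗ fails (P || Q || !R)
  F F T T  ✗ fails (P || Q || !R)
  F T F F  ✗ fails (P || S || !Q)
  F T F T  ✓ satisfies all
  F T T F  ✗ fails (P || S || !Q)
  F T T T  ✗ fails (!S || P || !R)
  T F F F  ✗ fails (!P || Q || S)
  T F F T  ✗ fails (Q || !P || !S)
  T F T F  ✗ fails (!P || Q || S)
  T F T T  ✗ fails (Q || !P || !S)
  T T F F  ✗ fails (S || !P)
  T T F T  ✗ fails (!S || R || !P)
  T T T F  ✗ fails (S || !P)
  T T T T  ✗ fails (!Q || !R || !S)
3 of the 16 rows are models.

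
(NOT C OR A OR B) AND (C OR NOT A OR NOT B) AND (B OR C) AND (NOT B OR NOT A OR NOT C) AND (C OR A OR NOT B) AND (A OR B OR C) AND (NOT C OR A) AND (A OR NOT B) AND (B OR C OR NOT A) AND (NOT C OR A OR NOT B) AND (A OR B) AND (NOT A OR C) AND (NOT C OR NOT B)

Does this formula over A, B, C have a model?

Yes, satisfiable

Try B = false.
From the singleton clause (C), C = true.
From the singleton clause (A), A = true.
All clauses are satisfied.
A satisfying assignment: A=true, B=false, C=true.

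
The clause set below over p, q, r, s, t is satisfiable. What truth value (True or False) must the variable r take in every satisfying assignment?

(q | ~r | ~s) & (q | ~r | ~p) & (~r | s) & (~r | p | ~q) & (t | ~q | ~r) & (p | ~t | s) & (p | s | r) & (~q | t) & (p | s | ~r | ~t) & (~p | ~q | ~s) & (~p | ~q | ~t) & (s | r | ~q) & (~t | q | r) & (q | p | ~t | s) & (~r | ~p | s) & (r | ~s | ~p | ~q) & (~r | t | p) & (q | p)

Suppose r = 1.
The clause (s) is unit, so s = 1.
The clause (q) is unit, so q = 1.
The clause (p) is unit, so p = 1.
Now (~p) is unsatisfied and unit — conflict.
So every satisfying assignment has r = False.

False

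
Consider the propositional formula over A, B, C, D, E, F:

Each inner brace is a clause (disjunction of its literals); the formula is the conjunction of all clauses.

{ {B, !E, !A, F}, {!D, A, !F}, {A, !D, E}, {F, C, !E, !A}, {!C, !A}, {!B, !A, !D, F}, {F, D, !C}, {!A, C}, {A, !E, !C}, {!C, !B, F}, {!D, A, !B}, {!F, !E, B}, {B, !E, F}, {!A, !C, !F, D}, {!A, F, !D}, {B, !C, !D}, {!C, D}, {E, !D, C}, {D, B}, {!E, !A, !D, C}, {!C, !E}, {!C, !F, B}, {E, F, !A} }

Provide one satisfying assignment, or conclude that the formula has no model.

A: false,  B: true,  C: false,  D: false,  E: false,  F: true

Suppose C = false.
From the singleton clause (!A), A = false.
Suppose D = false.
From the singleton clause (B), B = true.
Every clause is now satisfied; E, F are unconstrained.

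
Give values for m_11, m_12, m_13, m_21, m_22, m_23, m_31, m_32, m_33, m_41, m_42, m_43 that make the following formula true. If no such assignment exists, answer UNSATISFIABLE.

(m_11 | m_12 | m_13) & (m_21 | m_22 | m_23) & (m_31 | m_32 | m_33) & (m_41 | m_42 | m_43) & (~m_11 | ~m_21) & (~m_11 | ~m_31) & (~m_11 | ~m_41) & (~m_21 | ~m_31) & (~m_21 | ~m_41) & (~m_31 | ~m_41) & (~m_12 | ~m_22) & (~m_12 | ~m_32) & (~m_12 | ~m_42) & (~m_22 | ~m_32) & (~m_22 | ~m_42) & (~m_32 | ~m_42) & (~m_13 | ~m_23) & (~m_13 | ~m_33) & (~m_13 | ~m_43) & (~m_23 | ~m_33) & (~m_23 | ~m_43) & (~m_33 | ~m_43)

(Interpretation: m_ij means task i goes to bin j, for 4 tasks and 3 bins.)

Branch on m_11: set m_11 = 0.
Branch on m_12: set m_12 = 1.
Unit clause (~m_22) forces m_22 = 0.
Unit clause (~m_32) forces m_32 = 0.
Unit clause (~m_42) forces m_42 = 0.
Branch on m_21: set m_21 = 1.
Unit clause (~m_31) forces m_31 = 0.
Unit clause (m_33) forces m_33 = 1.
Unit clause (~m_41) forces m_41 = 0.
Unit clause (m_43) forces m_43 = 1.
Now (~m_43) is unsatisfied and unit — conflict.
Backtrack on m_21: now try m_21 = 0.
Unit clause (m_23) forces m_23 = 1.
Unit clause (~m_13) forces m_13 = 0.
Unit clause (~m_33) forces m_33 = 0.
Unit clause (m_31) forces m_31 = 1.
Unit clause (~m_41) forces m_41 = 0.
Unit clause (m_43) forces m_43 = 1.
Now (~m_43) is unsatisfied and unit — conflict.
Both values of m_21 lead to a conflict.
Backtrack on m_12: now try m_12 = 0.
Unit clause (m_13) forces m_13 = 1.
Unit clause (~m_23) forces m_23 = 0.
Unit clause (~m_33) forces m_33 = 0.
Unit clause (~m_43) forces m_43 = 0.
Branch on m_21: set m_21 = 1.
Unit clause (~m_31) forces m_31 = 0.
Unit clause (m_32) forces m_32 = 1.
Unit clause (~m_41) forces m_41 = 0.
Unit clause (m_42) forces m_42 = 1.
Now (~m_42) is unsatisfied and unit — conflict.
Backtrack on m_21: now try m_21 = 0.
Unit clause (m_22) forces m_22 = 1.
Unit clause (~m_32) forces m_32 = 0.
Unit clause (m_31) forces m_31 = 1.
Unit clause (~m_41) forces m_41 = 0.
Unit clause (m_42) forces m_42 = 1.
Now (~m_42) is unsatisfied and unit — conflict.
Both values of m_21 lead to a conflict.
Both values of m_12 lead to a conflict.
Backtrack on m_11: now try m_11 = 1.
Unit clause (~m_21) forces m_21 = 0.
Unit clause (~m_31) forces m_31 = 0.
Unit clause (~m_41) forces m_41 = 0.
Branch on m_22: set m_22 = 1.
Unit clause (~m_12) forces m_12 = 0.
Unit clause (~m_32) forces m_32 = 0.
Unit clause (m_33) forces m_33 = 1.
Unit clause (~m_42) forces m_42 = 0.
Unit clause (m_43) forces m_43 = 1.
Now (~m_43) is unsatisfied and unit — conflict.
Backtrack on m_22: now try m_22 = 0.
Unit clause (m_23) forces m_23 = 1.
Unit clause (~m_13) forces m_13 = 0.
Unit clause (~m_33) forces m_33 = 0.
Unit clause (m_32) forces m_32 = 1.
Unit clause (~m_12) forces m_12 = 0.
Unit clause (~m_42) forces m_42 = 0.
Unit clause (m_43) forces m_43 = 1.
Now (~m_43) is unsatisfied and unit — conflict.
Both values of m_22 lead to a conflict.
Both values of m_11 lead to a conflict.

UNSATISFIABLE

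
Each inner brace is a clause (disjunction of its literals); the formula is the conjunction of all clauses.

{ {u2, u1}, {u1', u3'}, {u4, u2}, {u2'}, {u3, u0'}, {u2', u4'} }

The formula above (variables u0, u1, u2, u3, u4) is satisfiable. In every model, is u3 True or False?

False

Suppose u3 = 1.
(u1') alone gives u1 = 0.
(u2) alone gives u2 = 1.
But (u2') is also a unit clause — contradiction.
So every satisfying assignment has u3 = False.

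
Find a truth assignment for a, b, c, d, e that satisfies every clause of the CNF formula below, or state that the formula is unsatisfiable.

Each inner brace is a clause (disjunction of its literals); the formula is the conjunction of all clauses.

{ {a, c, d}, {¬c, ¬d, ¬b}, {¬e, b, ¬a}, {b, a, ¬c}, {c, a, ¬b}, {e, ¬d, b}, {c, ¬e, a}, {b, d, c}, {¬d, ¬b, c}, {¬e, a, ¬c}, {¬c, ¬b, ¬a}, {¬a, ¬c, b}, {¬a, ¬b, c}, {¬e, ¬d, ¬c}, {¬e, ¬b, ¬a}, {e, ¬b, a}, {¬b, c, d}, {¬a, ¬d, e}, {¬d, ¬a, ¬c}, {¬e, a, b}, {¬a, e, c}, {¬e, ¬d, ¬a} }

Branch on a: set a = True.
Branch on e: set e = False.
The clause (¬d) is unit, so d = False.
The clause (c) is unit, so c = True.
The clause (¬b) is unit, so b = False.
But (b) is also a unit clause — contradiction.
So e must be the other value — set e = True.
The clause (b) is unit, so b = True.
But (¬b) is also a unit clause — contradiction.
Either choice for e ends in contradiction.
So a must be the other value — set a = False.
Branch on c: set c = True.
The clause (b) is unit, so b = True.
The clause (¬d) is unit, so d = False.
The clause (¬e) is unit, so e = False.
But (e) is also a unit clause — contradiction.
So c must be the other value — set c = False.
The clause (d) is unit, so d = True.
The clause (¬b) is unit, so b = False.
The clause (e) is unit, so e = True.
But (¬e) is also a unit clause — contradiction.
Either choice for c ends in contradiction.
Either choice for a ends in contradiction.

UNSATISFIABLE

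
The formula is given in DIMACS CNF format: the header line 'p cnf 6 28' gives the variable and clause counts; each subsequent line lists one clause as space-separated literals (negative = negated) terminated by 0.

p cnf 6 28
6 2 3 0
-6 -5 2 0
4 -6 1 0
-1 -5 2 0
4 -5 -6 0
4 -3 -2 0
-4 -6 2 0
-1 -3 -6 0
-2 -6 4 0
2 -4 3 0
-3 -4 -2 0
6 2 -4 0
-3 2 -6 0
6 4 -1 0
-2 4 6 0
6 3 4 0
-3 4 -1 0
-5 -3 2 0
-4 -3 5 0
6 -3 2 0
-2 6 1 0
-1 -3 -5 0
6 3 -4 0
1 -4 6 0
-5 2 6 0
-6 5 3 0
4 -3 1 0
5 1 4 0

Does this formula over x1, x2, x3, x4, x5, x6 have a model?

Branch on x6: set x6 = True.
Branch on x5: set x5 = True.
The clause (x2) is unit, so x2 = True.
The clause (x4) is unit, so x4 = True.
The clause (¬x3) is unit, so x3 = False.
All clauses hold; x1 can take either value.
A satisfying assignment: x1: False; x2: True; x3: False; x4: True; x5: True; x6: True.

Satisfiable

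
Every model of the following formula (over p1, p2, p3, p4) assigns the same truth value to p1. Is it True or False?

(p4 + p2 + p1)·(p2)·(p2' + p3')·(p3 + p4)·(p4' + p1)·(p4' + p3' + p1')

Suppose p1 = 0.
From the singleton clause (p2), p2 = 1.
From the singleton clause (p3'), p3 = 0.
From the singleton clause (p4), p4 = 1.
But (p4') is also a unit clause — contradiction.
So every satisfying assignment has p1 = True.

True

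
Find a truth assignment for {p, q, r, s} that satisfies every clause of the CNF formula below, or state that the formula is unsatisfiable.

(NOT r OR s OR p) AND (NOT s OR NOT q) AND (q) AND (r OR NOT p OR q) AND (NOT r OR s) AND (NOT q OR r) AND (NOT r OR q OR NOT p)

UNSATISFIABLE

(q) alone gives q = true.
(NOT s) alone gives s = false.
(NOT r) alone gives r = false.
Now (r) is unsatisfied and unit — conflict.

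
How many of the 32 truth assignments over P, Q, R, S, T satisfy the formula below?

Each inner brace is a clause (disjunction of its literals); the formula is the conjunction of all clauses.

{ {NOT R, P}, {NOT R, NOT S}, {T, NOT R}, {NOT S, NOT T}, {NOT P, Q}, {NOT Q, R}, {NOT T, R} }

3

There are 2^5 = 32 truth assignments over (P, Q, R, S, T).
Split on S. With S = true, the clauses containing S are satisfied and NOT S drops from the rest; 1 of the 2^4 = 16 assignments to the other variables satisfy what remains.
With S = false, by the same count on the reduced clause set, 2 assignments work.
(One model: P=F, Q=F, R=F, S=F, T=F.)
Total: 1 + 2 = 3.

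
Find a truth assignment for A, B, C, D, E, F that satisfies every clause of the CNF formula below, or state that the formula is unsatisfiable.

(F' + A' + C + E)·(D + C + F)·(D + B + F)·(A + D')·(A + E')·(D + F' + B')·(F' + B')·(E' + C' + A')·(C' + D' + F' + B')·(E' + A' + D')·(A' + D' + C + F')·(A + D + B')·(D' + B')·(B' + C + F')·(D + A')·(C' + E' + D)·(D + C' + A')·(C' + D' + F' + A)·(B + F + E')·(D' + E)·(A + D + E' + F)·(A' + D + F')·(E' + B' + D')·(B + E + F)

Try A = 0.
Unit clause (D') forces D = 0.
Unit clause (E') forces E = 0.
Unit clause (B') forces B = 0.
Unit clause (F) forces F = 1.
All clauses hold; C can take either value.

A ↦ 0, B ↦ 0, C ↦ 0, D ↦ 0, E ↦ 0, F ↦ 1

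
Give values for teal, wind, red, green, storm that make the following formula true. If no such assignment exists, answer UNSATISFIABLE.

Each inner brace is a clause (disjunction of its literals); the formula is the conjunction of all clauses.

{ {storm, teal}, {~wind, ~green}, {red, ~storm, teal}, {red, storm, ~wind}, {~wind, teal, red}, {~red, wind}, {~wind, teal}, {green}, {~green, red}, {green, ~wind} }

(green) alone gives green = 1.
(~wind) alone gives wind = 0.
(~red) alone gives red = 0.
Now (red) is unsatisfied and unit — conflict.

UNSATISFIABLE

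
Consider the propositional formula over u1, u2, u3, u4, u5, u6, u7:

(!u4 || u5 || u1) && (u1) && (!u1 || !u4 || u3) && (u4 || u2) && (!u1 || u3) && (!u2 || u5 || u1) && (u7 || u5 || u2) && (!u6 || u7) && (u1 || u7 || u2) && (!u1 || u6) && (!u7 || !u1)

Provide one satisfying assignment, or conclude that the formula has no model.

UNSATISFIABLE

From the singleton clause (u1), u1 = true.
From the singleton clause (u3), u3 = true.
From the singleton clause (u6), u6 = true.
From the singleton clause (u7), u7 = true.
But (!u7) is also a unit clause — contradiction.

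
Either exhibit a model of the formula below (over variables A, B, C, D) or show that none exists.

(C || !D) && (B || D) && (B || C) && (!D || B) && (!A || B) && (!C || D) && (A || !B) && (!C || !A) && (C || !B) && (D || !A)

UNSATISFIABLE

Branch on C: set C = true.
From the singleton clause (D), D = true.
From the singleton clause (B), B = true.
From the singleton clause (A), A = true.
But (!A) is also a unit clause — contradiction.
Undo C and try C = false.
From the singleton clause (!D), D = false.
From the singleton clause (B), B = true.
But (!B) is also a unit clause — contradiction.
Either choice for C ends in contradiction.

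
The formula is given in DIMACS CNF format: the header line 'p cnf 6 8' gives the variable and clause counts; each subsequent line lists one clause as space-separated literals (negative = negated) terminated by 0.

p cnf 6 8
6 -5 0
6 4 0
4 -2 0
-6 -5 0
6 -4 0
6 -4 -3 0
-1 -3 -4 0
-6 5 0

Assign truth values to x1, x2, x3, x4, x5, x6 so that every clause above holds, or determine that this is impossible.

Case x6 = True:
(¬x5) alone gives x5 = False.
But (x5) is also a unit clause — contradiction.
So x6 must be the other value — set x6 = False.
(¬x5) alone gives x5 = False.
(x4) alone gives x4 = True.
But (¬x4) is also a unit clause — contradiction.
Neither x6 = True nor x6 = False works.

UNSATISFIABLE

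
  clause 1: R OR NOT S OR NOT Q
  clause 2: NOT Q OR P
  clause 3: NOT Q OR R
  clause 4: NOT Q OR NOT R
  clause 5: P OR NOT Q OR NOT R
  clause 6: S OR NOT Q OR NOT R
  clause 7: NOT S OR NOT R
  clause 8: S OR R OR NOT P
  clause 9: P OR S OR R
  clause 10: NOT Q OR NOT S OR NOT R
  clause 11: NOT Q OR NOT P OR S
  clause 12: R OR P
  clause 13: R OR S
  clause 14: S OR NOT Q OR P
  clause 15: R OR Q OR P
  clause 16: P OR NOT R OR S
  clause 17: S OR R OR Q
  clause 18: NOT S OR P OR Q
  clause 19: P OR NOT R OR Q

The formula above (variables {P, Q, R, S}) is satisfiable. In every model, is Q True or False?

Suppose Q = true.
(P) alone gives P = true.
(R) alone gives R = true.
But (NOT R) is also a unit clause — contradiction.
So every satisfying assignment has Q = False.

False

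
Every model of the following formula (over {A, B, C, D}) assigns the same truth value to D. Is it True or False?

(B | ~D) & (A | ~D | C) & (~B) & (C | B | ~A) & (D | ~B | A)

Suppose D = 1.
Unit clause (B) forces B = 1.
But (~B) is also a unit clause — contradiction.
So every satisfying assignment has D = False.

False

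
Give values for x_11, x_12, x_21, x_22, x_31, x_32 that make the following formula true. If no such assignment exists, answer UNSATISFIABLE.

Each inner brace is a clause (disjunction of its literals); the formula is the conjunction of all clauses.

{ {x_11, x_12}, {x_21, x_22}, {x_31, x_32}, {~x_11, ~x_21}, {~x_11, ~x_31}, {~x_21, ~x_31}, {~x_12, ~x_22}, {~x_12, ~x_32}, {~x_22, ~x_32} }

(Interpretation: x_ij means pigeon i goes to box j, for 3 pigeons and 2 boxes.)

Case x_11 = 1:
(~x_21) alone gives x_21 = 0.
(x_22) alone gives x_22 = 1.
(~x_31) alone gives x_31 = 0.
(x_32) alone gives x_32 = 1.
That conflicts with the unit clause (~x_32).
Backtrack on x_11: now try x_11 = 0.
(x_12) alone gives x_12 = 1.
(~x_22) alone gives x_22 = 0.
(x_21) alone gives x_21 = 1.
(~x_31) alone gives x_31 = 0.
(x_32) alone gives x_32 = 1.
That conflicts with the unit clause (~x_32).
Neither x_11 = 1 nor x_11 = 0 works.

UNSATISFIABLE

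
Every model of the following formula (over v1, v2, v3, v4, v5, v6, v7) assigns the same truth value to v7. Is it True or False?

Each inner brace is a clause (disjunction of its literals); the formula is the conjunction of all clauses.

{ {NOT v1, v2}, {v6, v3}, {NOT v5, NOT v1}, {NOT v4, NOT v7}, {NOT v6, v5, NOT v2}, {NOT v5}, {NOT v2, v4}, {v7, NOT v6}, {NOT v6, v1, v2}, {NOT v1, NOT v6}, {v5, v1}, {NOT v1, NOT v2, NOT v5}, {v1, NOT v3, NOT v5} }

False

Suppose v7 = true.
Unit clause (NOT v4) forces v4 = false.
Unit clause (NOT v5) forces v5 = false.
Unit clause (NOT v2) forces v2 = false.
Unit clause (NOT v1) forces v1 = false.
Now (v1) is unsatisfied and unit — conflict.
So every satisfying assignment has v7 = False.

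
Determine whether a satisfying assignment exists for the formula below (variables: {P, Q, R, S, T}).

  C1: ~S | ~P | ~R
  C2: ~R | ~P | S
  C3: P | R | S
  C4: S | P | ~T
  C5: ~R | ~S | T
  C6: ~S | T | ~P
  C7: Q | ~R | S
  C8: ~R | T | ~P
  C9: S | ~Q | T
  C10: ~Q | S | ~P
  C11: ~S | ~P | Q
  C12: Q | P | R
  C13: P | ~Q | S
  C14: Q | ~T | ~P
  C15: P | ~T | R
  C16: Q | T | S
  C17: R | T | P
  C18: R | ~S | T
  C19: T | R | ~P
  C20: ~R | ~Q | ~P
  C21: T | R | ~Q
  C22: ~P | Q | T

Satisfiable

Try S = 1.
Try P = 0.
Try R = 1.
(T) alone gives T = 1.
All clauses hold; Q can take either value.
A satisfying assignment: P ↦ 0, Q ↦ 1, R ↦ 1, S ↦ 1, T ↦ 1.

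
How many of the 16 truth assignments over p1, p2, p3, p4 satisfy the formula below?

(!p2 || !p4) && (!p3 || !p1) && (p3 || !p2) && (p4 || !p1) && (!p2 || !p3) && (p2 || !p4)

2

There are 2^4 = 16 truth assignments over (p1, p2, p3, p4).
Check each against the 6 clauses (columns in the order p1, p2, p3, p4):
  F F F F  ✓ satisfies all
  F F F T  ✗ fails (p2 || !p4)
  F F T F  ✓ satisfies all
  F F T T  ✗ fails (p2 || !p4)
  F T F F  ✗ fails (p3 || !p2)
  F T F T  ✗ fails (!p2 || !p4)
  F T T F  ✗ fails (!p2 || !p3)
  F T T T  ✗ fails (!p2 || !p4)
  T F F F  ✗ fails (p4 || !p1)
  T F F T  ✗ fails (p2 || !p4)
  T F T F  ✗ fails (!p3 || !p1)
  T F T T  ✗ fails (!p3 || !p1)
  T T F F  ✗ fails (p3 || !p2)
  T T F T  ✗ fails (!p2 || !p4)
  T T T F  ✗ fails (!p3 || !p1)
  T T T T  ✗ fails (!p2 || !p4)
2 of the 16 rows are models.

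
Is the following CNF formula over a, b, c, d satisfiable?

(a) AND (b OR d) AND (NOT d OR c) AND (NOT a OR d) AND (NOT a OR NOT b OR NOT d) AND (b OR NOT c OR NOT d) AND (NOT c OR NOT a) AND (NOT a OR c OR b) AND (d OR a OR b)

Unit clause (a) forces a = true.
Unit clause (d) forces d = true.
Unit clause (c) forces c = true.
That conflicts with the unit clause (NOT c).
No assignment satisfies every clause.

No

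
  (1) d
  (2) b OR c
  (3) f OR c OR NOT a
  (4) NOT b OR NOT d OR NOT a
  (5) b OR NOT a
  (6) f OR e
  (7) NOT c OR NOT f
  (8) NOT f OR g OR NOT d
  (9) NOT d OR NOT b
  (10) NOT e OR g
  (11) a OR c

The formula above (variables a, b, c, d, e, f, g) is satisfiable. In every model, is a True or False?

False

Suppose a = true.
Unit clause (d) forces d = true.
Unit clause (NOT b) forces b = false.
Now (b) is unsatisfied and unit — conflict.
So every satisfying assignment has a = False.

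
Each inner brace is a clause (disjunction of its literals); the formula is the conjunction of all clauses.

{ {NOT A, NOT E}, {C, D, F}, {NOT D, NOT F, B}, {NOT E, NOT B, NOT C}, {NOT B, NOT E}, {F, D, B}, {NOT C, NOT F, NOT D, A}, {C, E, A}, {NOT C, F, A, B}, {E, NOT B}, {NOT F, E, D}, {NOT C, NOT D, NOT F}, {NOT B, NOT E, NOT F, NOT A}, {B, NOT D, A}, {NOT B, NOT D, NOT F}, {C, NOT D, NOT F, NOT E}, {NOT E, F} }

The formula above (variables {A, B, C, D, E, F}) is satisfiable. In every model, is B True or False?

Suppose B = true.
The clause (NOT E) is unit, so E = false.
That conflicts with the unit clause (E).
So every satisfying assignment has B = False.

False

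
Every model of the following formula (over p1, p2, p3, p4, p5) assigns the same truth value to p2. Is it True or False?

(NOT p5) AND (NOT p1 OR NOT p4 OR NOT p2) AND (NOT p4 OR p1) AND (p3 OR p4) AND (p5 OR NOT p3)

False

Suppose p2 = true.
From the singleton clause (NOT p5), p5 = false.
From the singleton clause (NOT p3), p3 = false.
From the singleton clause (p4), p4 = true.
From the singleton clause (NOT p1), p1 = false.
That conflicts with the unit clause (p1).
So every satisfying assignment has p2 = False.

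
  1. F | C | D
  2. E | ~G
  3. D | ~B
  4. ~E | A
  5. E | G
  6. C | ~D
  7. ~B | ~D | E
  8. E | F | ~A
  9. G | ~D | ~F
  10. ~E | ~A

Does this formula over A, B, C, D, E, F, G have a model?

Case E = 1:
The clause (A) is unit, so A = 1.
Now (~A) is unsatisfied and unit — conflict.
Backtrack on E: now try E = 0.
The clause (~G) is unit, so G = 0.
Now (G) is unsatisfied and unit — conflict.
Both values of E lead to a conflict.
No assignment satisfies every clause.

Unsatisfiable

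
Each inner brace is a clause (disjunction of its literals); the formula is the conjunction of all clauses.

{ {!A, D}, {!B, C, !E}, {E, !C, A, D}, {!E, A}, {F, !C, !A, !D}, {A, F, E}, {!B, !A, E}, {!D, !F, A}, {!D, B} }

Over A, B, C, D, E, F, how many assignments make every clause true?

There are 2^6 = 64 truth assignments over (A, B, C, D, E, F).
Split on A. With A = true, the clauses containing A are satisfied and !A drops from the rest; 1 of the 2^5 = 32 assignments to the other variables satisfy what remains.
With A = false, by the same count on the reduced clause set, 2 assignments work.
(One model: A=F, B=F, C=F, D=F, E=F, F=T.)
Total: 1 + 2 = 3.

3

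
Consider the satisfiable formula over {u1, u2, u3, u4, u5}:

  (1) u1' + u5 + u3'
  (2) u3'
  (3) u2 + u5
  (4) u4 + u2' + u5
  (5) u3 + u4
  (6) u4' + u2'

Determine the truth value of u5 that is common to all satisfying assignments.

Suppose u5 = 0.
From the singleton clause (u3'), u3 = 0.
From the singleton clause (u2), u2 = 1.
From the singleton clause (u4), u4 = 1.
Now (u4') is unsatisfied and unit — conflict.
So every satisfying assignment has u5 = True.

True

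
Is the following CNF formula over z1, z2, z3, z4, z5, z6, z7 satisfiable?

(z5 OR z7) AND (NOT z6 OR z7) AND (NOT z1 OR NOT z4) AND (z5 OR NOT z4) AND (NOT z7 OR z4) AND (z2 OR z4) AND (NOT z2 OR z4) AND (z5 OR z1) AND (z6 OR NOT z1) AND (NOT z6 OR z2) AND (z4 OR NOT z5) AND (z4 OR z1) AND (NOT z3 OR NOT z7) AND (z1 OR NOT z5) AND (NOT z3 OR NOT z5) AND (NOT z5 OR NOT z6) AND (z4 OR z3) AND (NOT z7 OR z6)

Try z5 = true.
Unit clause (z4) forces z4 = true.
Unit clause (NOT z1) forces z1 = false.
Now (z1) is unsatisfied and unit — conflict.
Backtrack on z5: now try z5 = false.
Unit clause (z7) forces z7 = true.
Unit clause (NOT z4) forces z4 = false.
Now (z4) is unsatisfied and unit — conflict.
Neither z5 = true nor z5 = false works.
No assignment satisfies every clause.

No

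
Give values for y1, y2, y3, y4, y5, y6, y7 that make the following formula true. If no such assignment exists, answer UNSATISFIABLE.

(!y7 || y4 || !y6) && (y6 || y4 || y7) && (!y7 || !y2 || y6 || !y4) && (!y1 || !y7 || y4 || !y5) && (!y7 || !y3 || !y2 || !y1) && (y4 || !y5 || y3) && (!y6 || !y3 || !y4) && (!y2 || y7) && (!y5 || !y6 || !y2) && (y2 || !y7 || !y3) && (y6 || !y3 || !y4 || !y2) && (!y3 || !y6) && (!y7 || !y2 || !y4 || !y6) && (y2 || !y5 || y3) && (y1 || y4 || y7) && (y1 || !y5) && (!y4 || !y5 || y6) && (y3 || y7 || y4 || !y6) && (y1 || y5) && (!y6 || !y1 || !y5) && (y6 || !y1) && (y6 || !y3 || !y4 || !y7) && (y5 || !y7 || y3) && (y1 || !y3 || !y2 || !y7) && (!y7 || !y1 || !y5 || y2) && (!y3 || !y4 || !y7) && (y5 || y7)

Try y2 = false.
Try y7 = false.
Unit clause (y5) forces y5 = true.
Unit clause (y3) forces y3 = true.
Unit clause (!y6) forces y6 = false.
Unit clause (y4) forces y4 = true.
That conflicts with the unit clause (!y4).
Backtrack on y7: now try y7 = true.
Unit clause (!y3) forces y3 = false.
Unit clause (!y5) forces y5 = false.
That conflicts with the unit clause (y5).
Either choice for y7 ends in contradiction.
Backtrack on y2: now try y2 = true.
Unit clause (y7) forces y7 = true.
Try y4 = true.
Unit clause (y6) forces y6 = true.
That conflicts with the unit clause (!y6).
Backtrack on y4: now try y4 = false.
Unit clause (!y6) forces y6 = false.
Unit clause (!y1) forces y1 = false.
Unit clause (!y5) forces y5 = false.
That conflicts with the unit clause (y5).
Either choice for y4 ends in contradiction.
Either choice for y2 ends in contradiction.

UNSATISFIABLE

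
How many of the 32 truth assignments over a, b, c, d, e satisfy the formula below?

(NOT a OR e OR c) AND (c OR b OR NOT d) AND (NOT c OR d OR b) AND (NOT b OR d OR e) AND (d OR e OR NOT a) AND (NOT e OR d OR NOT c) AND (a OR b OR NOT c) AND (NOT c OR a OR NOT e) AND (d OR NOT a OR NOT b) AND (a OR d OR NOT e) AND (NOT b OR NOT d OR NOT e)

7

There are 2^5 = 32 truth assignments over (a, b, c, d, e).
Split on c. With c = true, the clauses containing c are satisfied and NOT c drops from the rest; 4 of the 2^4 = 16 assignments to the other variables satisfy what remains.
With c = false, by the same count on the reduced clause set, 3 assignments work.
Total: 4 + 3 = 7.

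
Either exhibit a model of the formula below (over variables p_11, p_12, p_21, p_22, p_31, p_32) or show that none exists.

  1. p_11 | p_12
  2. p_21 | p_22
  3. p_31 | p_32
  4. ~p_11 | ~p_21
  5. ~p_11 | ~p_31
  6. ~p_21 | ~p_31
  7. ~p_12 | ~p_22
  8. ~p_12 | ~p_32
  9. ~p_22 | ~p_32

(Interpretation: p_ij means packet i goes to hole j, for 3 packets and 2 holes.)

UNSATISFIABLE

Branch on p_11: set p_11 = 1.
The clause (~p_21) is unit, so p_21 = 0.
The clause (p_22) is unit, so p_22 = 1.
The clause (~p_31) is unit, so p_31 = 0.
The clause (p_32) is unit, so p_32 = 1.
Now (~p_32) is unsatisfied and unit — conflict.
So p_11 must be the other value — set p_11 = 0.
The clause (p_12) is unit, so p_12 = 1.
The clause (~p_22) is unit, so p_22 = 0.
The clause (p_21) is unit, so p_21 = 1.
The clause (~p_31) is unit, so p_31 = 0.
The clause (p_32) is unit, so p_32 = 1.
Now (~p_32) is unsatisfied and unit — conflict.
Neither p_11 = 1 nor p_11 = 0 works.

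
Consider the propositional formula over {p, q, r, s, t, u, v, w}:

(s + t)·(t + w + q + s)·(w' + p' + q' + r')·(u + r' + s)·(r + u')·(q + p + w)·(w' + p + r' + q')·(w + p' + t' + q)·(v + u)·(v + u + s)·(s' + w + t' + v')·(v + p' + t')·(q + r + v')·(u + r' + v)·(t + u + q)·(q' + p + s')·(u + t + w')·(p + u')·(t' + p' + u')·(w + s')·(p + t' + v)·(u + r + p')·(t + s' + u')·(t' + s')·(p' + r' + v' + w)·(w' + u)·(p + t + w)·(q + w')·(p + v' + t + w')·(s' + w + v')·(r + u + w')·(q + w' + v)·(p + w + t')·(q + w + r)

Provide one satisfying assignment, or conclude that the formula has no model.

Case s = 1:
The clause (w) is unit, so w = 1.
The clause (t') is unit, so t = 0.
The clause (u) is unit, so u = 1.
But (u') is also a unit clause — contradiction.
So s must be the other value — set s = 0.
The clause (t) is unit, so t = 1.
Case u = 1:
The clause (r) is unit, so r = 1.
The clause (p) is unit, so p = 1.
But (p') is also a unit clause — contradiction.
So u must be the other value — set u = 0.
The clause (r') is unit, so r = 0.
The clause (v) is unit, so v = 1.
The clause (q) is unit, so q = 1.
The clause (p') is unit, so p = 0.
The clause (w') is unit, so w = 0.
But (w) is also a unit clause — contradiction.
Neither u = 1 nor u = 0 works.
Neither s = 1 nor s = 0 works.

UNSATISFIABLE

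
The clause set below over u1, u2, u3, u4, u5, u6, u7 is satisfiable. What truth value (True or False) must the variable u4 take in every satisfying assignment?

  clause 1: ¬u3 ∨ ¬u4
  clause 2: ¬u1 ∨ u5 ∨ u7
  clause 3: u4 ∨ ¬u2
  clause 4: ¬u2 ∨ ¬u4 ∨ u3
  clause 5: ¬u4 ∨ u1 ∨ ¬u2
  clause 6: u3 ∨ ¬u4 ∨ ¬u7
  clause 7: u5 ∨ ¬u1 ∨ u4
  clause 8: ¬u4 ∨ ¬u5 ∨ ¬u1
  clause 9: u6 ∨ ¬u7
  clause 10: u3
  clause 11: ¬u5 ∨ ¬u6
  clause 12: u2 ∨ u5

Suppose u4 = True.
(¬u3) alone gives u3 = False.
Now (u3) is unsatisfied and unit — conflict.
So every satisfying assignment has u4 = False.

False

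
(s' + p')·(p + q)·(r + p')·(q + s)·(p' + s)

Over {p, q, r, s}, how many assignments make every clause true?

4

There are 2^4 = 16 truth assignments over (p, q, r, s).
Check each against the 5 clauses (columns in the order p, q, r, s):
  F F F F  ✗ fails (p + q)
  F F F T  ✗ fails (p + q)
  F F T F  ✗ fails (p + q)
  F F T T  ✗ fails (p + q)
  F T F F  ✓ satisfies all
  F T F T  ✓ satisfies all
  F T T F  ✓ satisfies all
  F T T T  ✓ satisfies all
  T F F F  ✗ fails (r + p')
  T F F T  ✗ fails (s' + p')
  T F T F  ✗ fails (q + s)
  T F T T  ✗ fails (s' + p')
  T T F F  ✗ fails (r + p')
  T T F T  ✗ fails (s' + p')
  T T T F  ✗ fails (p' + s)
  T T T T  ✗ fails (s' + p')
4 of the 16 rows are models.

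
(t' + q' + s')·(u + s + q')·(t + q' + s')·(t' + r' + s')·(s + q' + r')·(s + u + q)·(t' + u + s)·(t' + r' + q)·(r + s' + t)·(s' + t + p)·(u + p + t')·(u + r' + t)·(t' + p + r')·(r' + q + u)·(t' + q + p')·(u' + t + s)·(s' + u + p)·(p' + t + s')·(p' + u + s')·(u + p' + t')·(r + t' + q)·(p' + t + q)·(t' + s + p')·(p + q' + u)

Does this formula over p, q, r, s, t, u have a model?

Yes

Try t = 1.
Try q = 1.
From the singleton clause (s'), s = 0.
From the singleton clause (u), u = 1.
From the singleton clause (r'), r = 0.
From the singleton clause (p'), p = 0.
Every clause now holds.
A satisfying assignment: p=0; q=1; r=0; s=0; t=1; u=1.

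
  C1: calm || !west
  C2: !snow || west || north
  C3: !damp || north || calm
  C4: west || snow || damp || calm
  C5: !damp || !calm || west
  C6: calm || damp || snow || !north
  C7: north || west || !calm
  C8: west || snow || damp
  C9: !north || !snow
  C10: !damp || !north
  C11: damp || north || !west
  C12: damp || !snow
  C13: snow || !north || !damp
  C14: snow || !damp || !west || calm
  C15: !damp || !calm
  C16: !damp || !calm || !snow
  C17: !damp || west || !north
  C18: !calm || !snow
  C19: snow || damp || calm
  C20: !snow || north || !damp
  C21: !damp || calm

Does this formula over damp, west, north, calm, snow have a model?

Branch on calm: set calm = true.
From the singleton clause (!damp), damp = false.
From the singleton clause (!snow), snow = false.
From the singleton clause (west), west = true.
From the singleton clause (north), north = true.
Every clause now holds.
A satisfying assignment: damp ↦ false; west ↦ true; north ↦ true; calm ↦ true; snow ↦ false.

Yes, satisfiable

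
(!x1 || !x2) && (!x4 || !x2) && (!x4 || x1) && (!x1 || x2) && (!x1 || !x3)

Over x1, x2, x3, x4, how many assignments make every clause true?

4

There are 2^4 = 16 truth assignments over (x1, x2, x3, x4).
Split on x4. With x4 = true, the clauses containing x4 are satisfied and !x4 drops from the rest; 0 of the 2^3 = 8 assignments to the other variables satisfy what remains.
With x4 = false, by the same count on the reduced clause set, 4 assignments work.
Total: 0 + 4 = 4.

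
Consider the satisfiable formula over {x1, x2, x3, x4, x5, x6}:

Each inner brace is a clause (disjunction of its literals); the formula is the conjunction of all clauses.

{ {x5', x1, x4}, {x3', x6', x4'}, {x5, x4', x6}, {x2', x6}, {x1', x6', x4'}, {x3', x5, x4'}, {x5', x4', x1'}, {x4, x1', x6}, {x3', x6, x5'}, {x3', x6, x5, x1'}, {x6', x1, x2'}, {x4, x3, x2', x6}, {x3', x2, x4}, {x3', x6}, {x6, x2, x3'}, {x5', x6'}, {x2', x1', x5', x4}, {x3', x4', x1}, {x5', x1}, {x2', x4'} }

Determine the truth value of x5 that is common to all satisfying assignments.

Suppose x5 = 1.
Unit clause (x6') forces x6 = 0.
Unit clause (x2') forces x2 = 0.
Unit clause (x3') forces x3 = 0.
Unit clause (x1) forces x1 = 1.
Unit clause (x4') forces x4 = 0.
But (x4) is also a unit clause — contradiction.
So every satisfying assignment has x5 = False.

False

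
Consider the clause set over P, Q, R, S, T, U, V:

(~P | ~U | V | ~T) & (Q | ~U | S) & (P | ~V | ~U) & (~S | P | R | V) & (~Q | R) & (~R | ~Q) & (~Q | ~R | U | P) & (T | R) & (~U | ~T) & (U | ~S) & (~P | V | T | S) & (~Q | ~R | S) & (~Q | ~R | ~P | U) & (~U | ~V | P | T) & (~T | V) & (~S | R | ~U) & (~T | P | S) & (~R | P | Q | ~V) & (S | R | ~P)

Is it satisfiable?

Try Q = 0.
Try U = 1.
The clause (S) is unit, so S = 1.
The clause (~T) is unit, so T = 0.
The clause (R) is unit, so R = 1.
Try P = 1.
No clause remains; V is free.
A satisfying assignment: P=1; Q=0; R=1; S=1; T=0; U=1; V=0.

Satisfiable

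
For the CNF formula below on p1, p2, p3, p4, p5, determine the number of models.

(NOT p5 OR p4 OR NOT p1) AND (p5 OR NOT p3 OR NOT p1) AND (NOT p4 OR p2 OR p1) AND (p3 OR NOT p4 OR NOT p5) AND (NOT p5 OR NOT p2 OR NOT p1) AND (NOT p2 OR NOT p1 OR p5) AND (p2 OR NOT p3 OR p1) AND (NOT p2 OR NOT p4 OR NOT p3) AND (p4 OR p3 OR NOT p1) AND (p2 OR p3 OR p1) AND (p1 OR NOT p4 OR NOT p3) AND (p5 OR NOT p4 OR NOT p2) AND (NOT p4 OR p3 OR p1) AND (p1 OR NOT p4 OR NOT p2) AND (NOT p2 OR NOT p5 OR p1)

4

There are 2^5 = 32 truth assignments over (p1, p2, p3, p4, p5).
Split on p3. With p3 = true, the clauses containing p3 are satisfied and NOT p3 drops from the rest; 2 of the 2^4 = 16 assignments to the other variables satisfy what remains.
With p3 = false, by the same count on the reduced clause set, 2 assignments work.
(One model: p1=F, p2=T, p3=F, p4=F, p5=F.)
Total: 2 + 2 = 4.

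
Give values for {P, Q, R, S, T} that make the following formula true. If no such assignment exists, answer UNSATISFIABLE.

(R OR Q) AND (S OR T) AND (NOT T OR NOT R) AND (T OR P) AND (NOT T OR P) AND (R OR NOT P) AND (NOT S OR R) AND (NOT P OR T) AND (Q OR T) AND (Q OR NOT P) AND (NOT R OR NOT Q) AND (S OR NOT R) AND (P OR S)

Suppose R = true.
From the singleton clause (NOT T), T = false.
From the singleton clause (S), S = true.
From the singleton clause (P), P = true.
But (NOT P) is also a unit clause — contradiction.
That branch fails; take R = false instead.
From the singleton clause (Q), Q = true.
From the singleton clause (NOT P), P = false.
From the singleton clause (T), T = true.
But (NOT T) is also a unit clause — contradiction.
Either choice for R ends in contradiction.

UNSATISFIABLE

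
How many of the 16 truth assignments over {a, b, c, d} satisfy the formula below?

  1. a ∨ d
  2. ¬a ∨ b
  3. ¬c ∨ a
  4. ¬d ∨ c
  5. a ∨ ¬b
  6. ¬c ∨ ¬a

There are 2^4 = 16 truth assignments over (a, b, c, d).
Split on b. With b = True, the clauses containing b are satisfied and ¬b drops from the rest; 1 of the 2^3 = 8 assignments to the other variables satisfy what remains.
With b = False, by the same count on the reduced clause set, 0 assignments work.
(One model: a=T, b=T, c=F, d=F.)
Total: 1 + 0 = 1.

1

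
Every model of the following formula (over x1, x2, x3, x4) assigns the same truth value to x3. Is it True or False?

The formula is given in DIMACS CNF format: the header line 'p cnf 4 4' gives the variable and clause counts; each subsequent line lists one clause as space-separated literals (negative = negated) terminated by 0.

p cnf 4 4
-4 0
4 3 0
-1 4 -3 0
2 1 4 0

True

Suppose x3 = False.
(¬x4) alone gives x4 = False.
That conflicts with the unit clause (x4).
So every satisfying assignment has x3 = True.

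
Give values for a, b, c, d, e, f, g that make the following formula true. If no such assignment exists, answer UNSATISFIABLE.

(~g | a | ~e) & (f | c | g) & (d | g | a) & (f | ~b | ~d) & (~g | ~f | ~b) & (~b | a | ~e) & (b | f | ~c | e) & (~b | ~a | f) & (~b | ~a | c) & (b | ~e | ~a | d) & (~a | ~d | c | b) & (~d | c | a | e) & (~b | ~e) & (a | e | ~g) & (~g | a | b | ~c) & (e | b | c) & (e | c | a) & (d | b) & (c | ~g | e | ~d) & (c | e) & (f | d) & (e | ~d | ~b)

a ↦ 0; b ↦ 0; c ↦ 0; d ↦ 1; e ↦ 1; f ↦ 1; g ↦ 0

Branch on b: set b = 0.
The clause (d) is unit, so d = 1.
Branch on a: set a = 0.
Branch on g: set g = 0.
Branch on f: set f = 1.
Branch on c: set c = 0.
The clause (e) is unit, so e = 1.
This assignment satisfies each clause.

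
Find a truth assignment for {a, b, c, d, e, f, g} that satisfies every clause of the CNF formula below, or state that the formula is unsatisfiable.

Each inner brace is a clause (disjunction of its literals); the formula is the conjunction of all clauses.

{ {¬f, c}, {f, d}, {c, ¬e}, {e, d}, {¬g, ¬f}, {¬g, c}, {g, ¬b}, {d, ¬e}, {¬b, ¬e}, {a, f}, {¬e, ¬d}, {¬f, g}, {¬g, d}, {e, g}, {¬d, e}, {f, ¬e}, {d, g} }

Case f = False:
(d) alone gives d = True.
(a) alone gives a = True.
(¬e) alone gives e = False.
That conflicts with the unit clause (e).
So f must be the other value — set f = True.
(c) alone gives c = True.
(¬g) alone gives g = False.
That conflicts with the unit clause (g).
Neither f = True nor f = False works.

UNSATISFIABLE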